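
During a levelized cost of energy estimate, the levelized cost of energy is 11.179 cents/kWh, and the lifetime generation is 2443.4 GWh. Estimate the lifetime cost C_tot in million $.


C_tot = LCOE / 100 * E_tot
C_tot = 11.179 / 100 * 2443.4
C_tot = 273.15 million $


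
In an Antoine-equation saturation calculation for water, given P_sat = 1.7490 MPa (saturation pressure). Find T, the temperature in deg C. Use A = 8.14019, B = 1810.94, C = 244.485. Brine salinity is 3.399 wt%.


T = B / (A - log10(P_sat * 760 / 0.101325)) - C
T = 1810.94 / (8.14019 - log10(1.7490 * 760 / 0.101325)) - 244.485
T = 205.74 deg C


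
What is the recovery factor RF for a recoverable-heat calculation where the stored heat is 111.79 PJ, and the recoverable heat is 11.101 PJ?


RF = Q_rec / Q_s
RF = 11.101 / 111.79
RF = 0.099302


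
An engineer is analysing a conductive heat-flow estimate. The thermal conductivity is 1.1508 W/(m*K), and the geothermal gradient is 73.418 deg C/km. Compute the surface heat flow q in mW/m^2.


q = k * grad / 1000
q = 1.1508 * 73.418 / 1000
q = 0.08448943 W/m^2
Convert: 0.08448943 W/m^2 * 1000.0 = 84.489 mW/m^2
q = 84.489 mW/m^2


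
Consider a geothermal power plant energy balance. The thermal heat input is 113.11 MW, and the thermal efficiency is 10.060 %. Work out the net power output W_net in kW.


W_net = eta / 100 * Q_in
W_net = 10.060 / 100 * 113.11
W_net = 11.37887 MW
Convert: 11.37887 MW * 1000.0 = 11379 kW
W_net = 11379 kW


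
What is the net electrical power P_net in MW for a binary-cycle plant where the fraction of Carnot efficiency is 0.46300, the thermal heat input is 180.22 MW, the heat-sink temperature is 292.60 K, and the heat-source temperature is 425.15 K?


Step 1: eta = (1 - Tc/Th)*f = (1 - 292.6/425.15)*0.463 = 0.1443506
Step 2: P_net = eta * Q_in = 0.1443506 * 180.22 = 26.015 MW
P_net = 26.015 MW


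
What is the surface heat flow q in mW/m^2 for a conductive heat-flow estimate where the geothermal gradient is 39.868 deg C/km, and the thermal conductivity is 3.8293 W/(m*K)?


q = k * grad / 1000
q = 3.8293 * 39.868 / 1000
q = 0.1526665 W/m^2
Convert: 0.1526665 W/m^2 * 1000.0 = 152.67 mW/m^2
q = 152.67 mW/m^2


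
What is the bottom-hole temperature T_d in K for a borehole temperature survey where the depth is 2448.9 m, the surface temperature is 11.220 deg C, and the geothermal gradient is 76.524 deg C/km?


T_d = T_surf + grad * d / 1000
T_d = 11.220 + 76.524 * 2448.9 / 1000
T_d = 198.6196 deg C
Convert to K: 198.6196 + 273.15 = 471.77 K
T_d = 471.77 K


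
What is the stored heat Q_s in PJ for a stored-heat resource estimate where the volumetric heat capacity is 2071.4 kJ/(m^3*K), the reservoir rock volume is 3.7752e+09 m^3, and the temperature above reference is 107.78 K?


Q_s = Vr * rhoc * dT / 1e12
Q_s = 3.7752e+09 * 2071.4 * 107.78 / 1e12
Q_s = 842.83 PJ


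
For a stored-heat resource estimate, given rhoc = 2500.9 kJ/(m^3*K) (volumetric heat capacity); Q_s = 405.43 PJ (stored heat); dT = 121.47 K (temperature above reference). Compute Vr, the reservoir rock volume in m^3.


Vr = Q_s * 1e12 / (rhoc * dT)
Vr = 405.43 * 1e12 / (2500.9 * 121.47)
Vr = 1.3346e+09 m^3


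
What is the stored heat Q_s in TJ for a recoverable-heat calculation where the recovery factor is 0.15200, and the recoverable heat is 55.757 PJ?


Q_s = Q_rec / RF
Q_s = 55.757 / 0.15200
Q_s = 366.8224 PJ
Convert: 366.8224 PJ * 1000.0 = 3.6682e+05 TJ
Q_s = 3.6682e+05 TJ


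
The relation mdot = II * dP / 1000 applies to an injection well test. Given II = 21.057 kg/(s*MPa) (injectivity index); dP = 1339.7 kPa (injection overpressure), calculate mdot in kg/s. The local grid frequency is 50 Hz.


mdot = II * dP / 1000
mdot = 21.057 * 1339.7 / 1000
mdot = 28.210 kg/s


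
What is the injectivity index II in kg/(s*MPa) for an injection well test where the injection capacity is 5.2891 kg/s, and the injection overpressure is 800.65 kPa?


II = mdot * 1000 / dP
II = 5.2891 * 1000 / 800.65
II = 6.6060 kg/(s*MPa)


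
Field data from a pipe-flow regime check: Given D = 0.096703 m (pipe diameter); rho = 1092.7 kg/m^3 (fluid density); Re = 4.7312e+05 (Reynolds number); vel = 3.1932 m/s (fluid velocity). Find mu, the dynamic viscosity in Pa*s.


mu = rho * vel * D / Re
mu = 1092.7 * 3.1932 * 0.096703 / 4.7312e+05
mu = 0.00071317 Pa*s


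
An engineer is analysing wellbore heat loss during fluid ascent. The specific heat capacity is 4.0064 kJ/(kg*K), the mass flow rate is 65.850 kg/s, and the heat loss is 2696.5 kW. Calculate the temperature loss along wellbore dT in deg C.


dT = Q_loss / (mdot * cp)
dT = 2696.5 / (65.850 * 4.0064)
dT = 10.22093 K
Convert (temperature difference, 1 K = 1 deg C): 10.22093 K = 10.22093 deg C
dT = 10.221 deg C


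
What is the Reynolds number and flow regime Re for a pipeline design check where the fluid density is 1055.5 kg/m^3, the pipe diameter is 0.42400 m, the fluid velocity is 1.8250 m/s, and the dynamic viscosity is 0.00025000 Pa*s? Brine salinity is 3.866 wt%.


Step 1: Re = rho*vel*D/mu = 1055.5*1.825*0.424/0.00025 = 3.2670e+06
Step 2: Re = 3.2670e+06 > 4000, so flow is turbulent.
Re = 3.2670e+06 (turbulent)


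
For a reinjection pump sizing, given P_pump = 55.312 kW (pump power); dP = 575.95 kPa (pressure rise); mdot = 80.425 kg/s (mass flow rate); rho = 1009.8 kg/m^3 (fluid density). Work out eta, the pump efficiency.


eta = mdot * dP / (rho * P_pump)
eta = 80.425 * 575.95 / (1009.8 * 55.312)
eta = 0.82932


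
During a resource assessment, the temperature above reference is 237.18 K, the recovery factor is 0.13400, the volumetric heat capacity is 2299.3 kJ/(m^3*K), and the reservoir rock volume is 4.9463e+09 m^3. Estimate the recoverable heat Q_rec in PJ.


Step 1: Q_s = Vr*rhoc*dT/1e12 = 4.9463e+09*2299.3*237.18/1e12 = 2697.455 PJ
Step 2: Q_rec = Q_s * RF = 2697.455 * 0.134 = 361.46 PJ
Q_rec = 361.46 PJ


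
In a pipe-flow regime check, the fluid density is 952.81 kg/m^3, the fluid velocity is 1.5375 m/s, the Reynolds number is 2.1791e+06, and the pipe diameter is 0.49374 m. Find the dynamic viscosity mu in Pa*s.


mu = rho * vel * D / Re
mu = 952.81 * 1.5375 * 0.49374 / 2.1791e+06
mu = 0.00033193 Pa*s


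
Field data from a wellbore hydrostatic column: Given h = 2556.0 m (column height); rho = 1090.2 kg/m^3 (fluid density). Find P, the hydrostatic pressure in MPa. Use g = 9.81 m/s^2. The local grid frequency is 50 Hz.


P = rho * g * h / 1e6
P = 1090.2 * 9.81 * 2556.0 / 1e6
P = 27.336 MPa


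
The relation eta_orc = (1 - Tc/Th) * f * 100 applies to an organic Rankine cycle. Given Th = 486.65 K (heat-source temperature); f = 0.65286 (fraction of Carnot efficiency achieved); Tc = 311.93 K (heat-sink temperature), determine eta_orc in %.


eta_orc = (1 - Tc/Th) * f * 100
eta_orc = (1 - 311.93/486.65) * 0.65286 * 100
eta_orc = 23.439 %


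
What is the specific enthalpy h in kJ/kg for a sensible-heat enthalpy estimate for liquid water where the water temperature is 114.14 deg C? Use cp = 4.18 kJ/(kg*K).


h = cp * T
h = 4.18 * 114.14
h = 477.11 kJ/kg


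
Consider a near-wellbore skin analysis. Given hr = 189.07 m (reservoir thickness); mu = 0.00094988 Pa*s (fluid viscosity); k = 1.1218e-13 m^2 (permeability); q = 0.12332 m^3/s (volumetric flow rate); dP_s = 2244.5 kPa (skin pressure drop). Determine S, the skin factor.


S = dP_s * 1000 * 2*pi*k*hr / (q*mu)
S = 2244.5 * 1000 * 2*pi*1.1218e-13*189.07 / (0.12332*0.00094988)
S = 2.5535


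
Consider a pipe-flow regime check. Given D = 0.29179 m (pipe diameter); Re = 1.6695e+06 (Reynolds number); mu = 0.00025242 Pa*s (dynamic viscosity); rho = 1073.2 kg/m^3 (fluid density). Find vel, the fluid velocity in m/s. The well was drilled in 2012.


vel = Re * mu / (rho * D)
vel = 1.6695e+06 * 0.00025242 / (1073.2 * 0.29179)
vel = 1.3457 m/s


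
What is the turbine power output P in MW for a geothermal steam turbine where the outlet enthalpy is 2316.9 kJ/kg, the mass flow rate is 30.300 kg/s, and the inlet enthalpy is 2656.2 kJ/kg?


P = mdot * (h_in - h_out) / 1000
P = 30.300 * (2656.2 - 2316.9) / 1000
P = 10.281 MW


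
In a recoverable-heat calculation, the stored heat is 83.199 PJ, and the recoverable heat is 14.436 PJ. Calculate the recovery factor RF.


RF = Q_rec / Q_s
RF = 14.436 / 83.199
RF = 0.17351


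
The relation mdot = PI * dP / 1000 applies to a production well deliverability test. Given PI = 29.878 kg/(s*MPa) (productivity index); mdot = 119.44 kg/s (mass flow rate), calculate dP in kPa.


dP = mdot * 1000 / PI
dP = 119.44 * 1000 / 29.878
dP = 3997.6 kPa


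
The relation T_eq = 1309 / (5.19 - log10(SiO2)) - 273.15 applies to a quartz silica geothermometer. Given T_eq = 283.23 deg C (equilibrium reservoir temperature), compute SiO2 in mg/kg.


SiO2 = 10^(5.19 - 1309/(T_eq + 273.15))
SiO2 = 10^(5.19 - 1309/(283.23 + 273.15))
SiO2 = 687.53 mg/kg


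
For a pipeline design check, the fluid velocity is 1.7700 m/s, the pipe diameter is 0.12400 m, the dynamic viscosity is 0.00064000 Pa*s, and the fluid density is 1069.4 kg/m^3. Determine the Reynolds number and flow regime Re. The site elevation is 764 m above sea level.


Step 1: Re = rho*vel*D/mu = 1069.4*1.77*0.124/0.00064 = 3.6674e+05
Step 2: Re = 3.6674e+05 > 4000, so flow is turbulent.
Re = 3.6674e+05 (turbulent)


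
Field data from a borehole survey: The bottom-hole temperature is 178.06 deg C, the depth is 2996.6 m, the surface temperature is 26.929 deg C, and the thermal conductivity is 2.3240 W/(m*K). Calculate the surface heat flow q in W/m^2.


Step 1: grad = (T_d - T_surf)/d * 1000 = (178.06 - 26.929)/2996.6 * 1000 = 50.43416 deg C/km
Step 2: q = k * grad / 1000 = 2.324 * 50.43416 / 1000 = 0.11721 W/m^2
q = 0.11721 W/m^2


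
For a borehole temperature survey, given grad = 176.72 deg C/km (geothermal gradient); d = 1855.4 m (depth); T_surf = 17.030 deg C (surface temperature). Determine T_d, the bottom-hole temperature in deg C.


T_d = T_surf + grad * d / 1000
T_d = 17.030 + 176.72 * 1855.4 / 1000
T_d = 344.92 deg C


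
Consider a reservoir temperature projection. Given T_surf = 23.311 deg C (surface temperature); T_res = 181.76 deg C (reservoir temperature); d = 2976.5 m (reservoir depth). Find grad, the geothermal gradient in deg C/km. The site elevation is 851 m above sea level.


grad = (T_res - T_surf) / d * 1000
grad = (181.76 - 23.311) / 2976.5 * 1000
grad = 53.233 deg C/km


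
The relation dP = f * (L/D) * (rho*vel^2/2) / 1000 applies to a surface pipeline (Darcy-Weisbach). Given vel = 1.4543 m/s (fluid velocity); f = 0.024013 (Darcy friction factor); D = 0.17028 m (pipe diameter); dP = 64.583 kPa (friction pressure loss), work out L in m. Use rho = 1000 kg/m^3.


L = dP*1000*D / (f*rho*vel^2/2)
L = 64.583*1000*0.17028 / (0.024013*1000*1.4543^2/2)
L = 433.07 m


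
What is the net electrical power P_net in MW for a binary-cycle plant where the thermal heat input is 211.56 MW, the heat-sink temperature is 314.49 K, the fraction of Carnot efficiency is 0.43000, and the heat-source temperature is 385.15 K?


Step 1: eta = (1 - Tc/Th)*f = (1 - 314.49/385.15)*0.43 = 0.07888823
Step 2: P_net = eta * Q_in = 0.07888823 * 211.56 = 16.690 MW
P_net = 16.690 MW


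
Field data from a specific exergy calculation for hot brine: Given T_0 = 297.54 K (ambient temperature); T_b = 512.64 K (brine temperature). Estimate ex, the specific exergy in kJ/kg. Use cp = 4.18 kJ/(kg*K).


ex = cp * ((T_b - T_0) - T_0 * ln(T_b/T_0))
ex = 4.18 * ((512.64 - 297.54) - 297.54 * ln(512.64/297.54))
ex = 222.50 kJ/kg


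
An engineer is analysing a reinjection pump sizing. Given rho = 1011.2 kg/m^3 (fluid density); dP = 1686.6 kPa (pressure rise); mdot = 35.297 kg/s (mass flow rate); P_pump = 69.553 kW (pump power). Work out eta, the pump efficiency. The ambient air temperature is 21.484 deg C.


eta = mdot * dP / (rho * P_pump)
eta = 35.297 * 1686.6 / (1011.2 * 69.553)
eta = 0.84644


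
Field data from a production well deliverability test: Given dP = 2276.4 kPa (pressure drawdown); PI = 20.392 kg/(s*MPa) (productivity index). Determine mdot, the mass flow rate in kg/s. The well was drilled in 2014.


mdot = PI * dP / 1000
mdot = 20.392 * 2276.4 / 1000
mdot = 46.420 kg/s


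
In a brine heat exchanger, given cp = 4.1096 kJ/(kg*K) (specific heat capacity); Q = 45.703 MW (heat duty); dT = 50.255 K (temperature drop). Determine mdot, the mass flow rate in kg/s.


mdot = Q * 1000 / (cp * dT)
mdot = 45.703 * 1000 / (4.1096 * 50.255)
mdot = 221.29 kg/s


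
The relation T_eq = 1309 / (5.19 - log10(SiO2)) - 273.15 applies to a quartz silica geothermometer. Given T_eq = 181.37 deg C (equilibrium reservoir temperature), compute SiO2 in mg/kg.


SiO2 = 10^(5.19 - 1309/(T_eq + 273.15))
SiO2 = 10^(5.19 - 1309/(181.37 + 273.15))
SiO2 = 204.19 mg/kg


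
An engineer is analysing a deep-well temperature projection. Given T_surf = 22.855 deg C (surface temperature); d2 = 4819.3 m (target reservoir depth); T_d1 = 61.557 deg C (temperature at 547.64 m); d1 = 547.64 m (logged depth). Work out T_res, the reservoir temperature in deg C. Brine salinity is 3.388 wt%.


Step 1: grad = (T_d1 - T_surf)/d1 * 1000 = (61.557 - 22.855)/547.64 * 1000 = 70.67051 deg C/km
Step 2: T_res = T_surf + grad*d2/1000 = 22.855 + 70.67051*4819.3/1000 = 363.44 deg C
T_res = 363.44 deg C


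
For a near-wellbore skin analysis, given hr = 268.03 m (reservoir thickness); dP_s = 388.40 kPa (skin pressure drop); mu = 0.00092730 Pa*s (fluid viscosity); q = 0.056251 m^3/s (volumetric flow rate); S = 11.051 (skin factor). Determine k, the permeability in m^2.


k = S*q*mu / (2*pi*dP_s*1000*hr)
k = 11.051*0.056251*0.00092730 / (2*pi*388.40*1000*268.03)
k = 8.8127e-13 m^2


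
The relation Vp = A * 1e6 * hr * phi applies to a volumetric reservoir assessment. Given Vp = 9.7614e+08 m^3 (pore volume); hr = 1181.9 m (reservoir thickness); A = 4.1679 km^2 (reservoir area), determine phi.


phi = Vp / (A * 1e6 * hr)
phi = 9.7614e+08 / (4.1679 * 1e6 * 1181.9)
phi = 0.19816


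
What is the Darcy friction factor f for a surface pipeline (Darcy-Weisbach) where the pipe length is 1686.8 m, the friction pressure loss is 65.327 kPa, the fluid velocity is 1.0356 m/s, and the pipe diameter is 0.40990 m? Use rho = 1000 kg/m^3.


f = dP*1000 / ((L/D)*(rho*vel^2/2))
f = 65.327*1000 / ((1686.8/0.40990)*(1000*1.0356^2/2))
f = 0.029604


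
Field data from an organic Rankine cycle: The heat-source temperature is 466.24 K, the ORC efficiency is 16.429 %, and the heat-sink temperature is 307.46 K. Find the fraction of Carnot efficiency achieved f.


f = (eta_orc/100) / (1 - Tc/Th)
f = (16.429/100) / (1 - 307.46/466.24)
f = 0.48242


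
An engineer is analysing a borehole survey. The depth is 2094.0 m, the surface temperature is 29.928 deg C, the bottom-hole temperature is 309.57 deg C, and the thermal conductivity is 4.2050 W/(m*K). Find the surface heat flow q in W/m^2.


Step 1: grad = (T_d - T_surf)/d * 1000 = (309.57 - 29.928)/2094.0 * 1000 = 133.5444 deg C/km
Step 2: q = k * grad / 1000 = 4.205 * 133.5444 / 1000 = 0.56155 W/m^2
q = 0.56155 W/m^2


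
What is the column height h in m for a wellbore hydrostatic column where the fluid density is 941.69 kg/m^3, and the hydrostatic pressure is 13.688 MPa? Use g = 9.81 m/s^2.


h = P * 1e6 / (g * rho)
h = 13.688 * 1e6 / (9.81 * 941.69)
h = 1481.7 m


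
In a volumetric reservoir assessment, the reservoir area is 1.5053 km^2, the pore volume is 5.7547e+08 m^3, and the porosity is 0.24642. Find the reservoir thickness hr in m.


hr = Vp / (A * 1e6 * phi)
hr = 5.7547e+08 / (1.5053 * 1e6 * 0.24642)
hr = 1551.4 m


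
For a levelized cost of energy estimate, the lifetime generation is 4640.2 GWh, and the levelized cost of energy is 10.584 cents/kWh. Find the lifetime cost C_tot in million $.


C_tot = LCOE / 100 * E_tot
C_tot = 10.584 / 100 * 4640.2
C_tot = 491.12 million $


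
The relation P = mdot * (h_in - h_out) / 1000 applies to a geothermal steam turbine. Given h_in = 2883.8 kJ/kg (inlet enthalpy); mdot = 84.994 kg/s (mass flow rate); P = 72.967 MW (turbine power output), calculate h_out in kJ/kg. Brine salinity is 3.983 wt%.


h_out = h_in - P * 1000 / mdot
h_out = 2883.8 - 72.967 * 1000 / 84.994
h_out = 2025.3 kJ/kg


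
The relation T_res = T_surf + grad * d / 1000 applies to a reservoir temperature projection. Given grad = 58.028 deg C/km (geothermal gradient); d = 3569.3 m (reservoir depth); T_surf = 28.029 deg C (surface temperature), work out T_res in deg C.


T_res = T_surf + grad * d / 1000
T_res = 28.029 + 58.028 * 3569.3 / 1000
T_res = 235.15 deg C


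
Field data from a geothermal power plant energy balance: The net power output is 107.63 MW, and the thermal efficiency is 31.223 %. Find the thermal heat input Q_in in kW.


Q_in = W_net / (eta / 100)
Q_in = 107.63 / (31.223 / 100)
Q_in = 344.7138 MW
Convert: 344.7138 MW * 1000.0 = 3.4471e+05 kW
Q_in = 3.4471e+05 kW


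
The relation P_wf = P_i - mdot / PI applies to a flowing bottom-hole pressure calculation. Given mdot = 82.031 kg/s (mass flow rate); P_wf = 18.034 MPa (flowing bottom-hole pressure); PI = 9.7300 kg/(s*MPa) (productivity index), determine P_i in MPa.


P_i = P_wf + mdot / PI
P_i = 18.034 + 82.031 / 9.7300
P_i = 26.465 MPa


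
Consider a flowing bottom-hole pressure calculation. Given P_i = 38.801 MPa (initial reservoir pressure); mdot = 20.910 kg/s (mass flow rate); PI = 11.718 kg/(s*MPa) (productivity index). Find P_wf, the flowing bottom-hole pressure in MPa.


P_wf = P_i - mdot / PI
P_wf = 38.801 - 20.910 / 11.718
P_wf = 37.017 MPa


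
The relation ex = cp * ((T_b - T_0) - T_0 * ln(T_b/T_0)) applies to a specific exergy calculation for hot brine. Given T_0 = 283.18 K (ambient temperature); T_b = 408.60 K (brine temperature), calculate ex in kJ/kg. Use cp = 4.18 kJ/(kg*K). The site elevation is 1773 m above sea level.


ex = cp * ((T_b - T_0) - T_0 * ln(T_b/T_0))
ex = 4.18 * ((408.60 - 283.18) - 283.18 * ln(408.60/283.18))
ex = 90.250 kJ/kg


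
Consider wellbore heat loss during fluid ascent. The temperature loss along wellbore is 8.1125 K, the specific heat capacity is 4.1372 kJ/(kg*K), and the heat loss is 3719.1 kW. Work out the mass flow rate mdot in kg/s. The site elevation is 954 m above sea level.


mdot = Q_loss / (cp * dT)
mdot = 3719.1 / (4.1372 * 8.1125)
mdot = 110.81 kg/s


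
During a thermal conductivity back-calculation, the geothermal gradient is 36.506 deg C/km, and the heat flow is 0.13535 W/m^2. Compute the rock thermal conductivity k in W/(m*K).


k = q / (grad / 1000)
k = 0.13535 / (36.506 / 1000)
k = 3.7076 W/(m*K)


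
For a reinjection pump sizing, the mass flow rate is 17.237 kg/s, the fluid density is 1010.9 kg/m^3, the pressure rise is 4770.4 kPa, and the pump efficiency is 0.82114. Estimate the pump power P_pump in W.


P_pump = mdot * dP / (rho * eta)
P_pump = 17.237 * 4770.4 / (1010.9 * 0.82114)
P_pump = 99.05835 kW
Convert: 99.05835 kW * 1000.0 = 99058 W
P_pump = 99058 W


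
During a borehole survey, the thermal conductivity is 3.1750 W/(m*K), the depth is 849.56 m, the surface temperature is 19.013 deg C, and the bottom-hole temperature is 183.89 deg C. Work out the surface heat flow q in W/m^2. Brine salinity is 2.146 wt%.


Step 1: grad = (T_d - T_surf)/d * 1000 = (183.89 - 19.013)/849.56 * 1000 = 194.0734 deg C/km
Step 2: q = k * grad / 1000 = 3.175 * 194.0734 / 1000 = 0.61618 W/m^2
q = 0.61618 W/m^2


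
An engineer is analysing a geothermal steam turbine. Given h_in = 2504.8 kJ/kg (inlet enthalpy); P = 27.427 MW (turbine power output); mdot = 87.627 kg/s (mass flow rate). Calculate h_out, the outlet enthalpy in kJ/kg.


h_out = h_in - P * 1000 / mdot
h_out = 2504.8 - 27.427 * 1000 / 87.627
h_out = 2191.8 kJ/kg


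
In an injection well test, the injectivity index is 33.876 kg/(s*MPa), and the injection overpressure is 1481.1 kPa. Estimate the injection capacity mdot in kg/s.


mdot = II * dP / 1000
mdot = 33.876 * 1481.1 / 1000
mdot = 50.174 kg/s


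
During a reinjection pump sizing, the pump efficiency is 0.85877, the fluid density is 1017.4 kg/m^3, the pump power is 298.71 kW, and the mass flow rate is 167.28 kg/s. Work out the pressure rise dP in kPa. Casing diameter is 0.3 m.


dP = P_pump * rho * eta / mdot
dP = 298.71 * 1017.4 * 0.85877 / 167.28
dP = 1560.2 kPa


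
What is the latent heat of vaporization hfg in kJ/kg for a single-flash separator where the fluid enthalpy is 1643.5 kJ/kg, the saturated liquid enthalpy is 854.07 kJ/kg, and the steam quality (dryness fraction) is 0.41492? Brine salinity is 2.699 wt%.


hfg = (h - hf) / x
hfg = (1643.5 - 854.07) / 0.41492
hfg = 1902.6 kJ/kg


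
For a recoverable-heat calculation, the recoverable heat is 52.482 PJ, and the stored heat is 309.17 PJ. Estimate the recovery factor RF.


RF = Q_rec / Q_s
RF = 52.482 / 309.17
RF = 0.16975


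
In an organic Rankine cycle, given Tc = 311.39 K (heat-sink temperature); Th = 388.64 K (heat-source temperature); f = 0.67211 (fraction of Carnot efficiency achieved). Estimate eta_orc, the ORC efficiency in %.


eta_orc = (1 - Tc/Th) * f * 100
eta_orc = (1 - 311.39/388.64) * 0.67211 * 100
eta_orc = 13.360 %


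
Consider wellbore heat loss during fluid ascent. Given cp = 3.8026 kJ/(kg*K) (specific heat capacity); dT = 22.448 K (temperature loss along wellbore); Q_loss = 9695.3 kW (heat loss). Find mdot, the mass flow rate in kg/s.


mdot = Q_loss / (cp * dT)
mdot = 9695.3 / (3.8026 * 22.448)
mdot = 113.58 kg/s


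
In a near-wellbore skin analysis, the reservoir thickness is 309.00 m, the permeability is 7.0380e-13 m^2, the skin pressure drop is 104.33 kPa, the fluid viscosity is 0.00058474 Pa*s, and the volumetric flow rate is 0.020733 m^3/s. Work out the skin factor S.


S = dP_s * 1000 * 2*pi*k*hr / (q*mu)
S = 104.33 * 1000 * 2*pi*7.0380e-13*309.00 / (0.020733*0.00058474)
S = 11.759


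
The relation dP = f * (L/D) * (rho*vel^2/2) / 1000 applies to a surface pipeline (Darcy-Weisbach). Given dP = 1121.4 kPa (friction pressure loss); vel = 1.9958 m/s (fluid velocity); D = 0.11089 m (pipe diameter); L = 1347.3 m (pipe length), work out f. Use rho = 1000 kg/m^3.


f = dP*1000 / ((L/D)*(rho*vel^2/2))
f = 1121.4*1000 / ((1347.3/0.11089)*(1000*1.9958^2/2))
f = 0.046343


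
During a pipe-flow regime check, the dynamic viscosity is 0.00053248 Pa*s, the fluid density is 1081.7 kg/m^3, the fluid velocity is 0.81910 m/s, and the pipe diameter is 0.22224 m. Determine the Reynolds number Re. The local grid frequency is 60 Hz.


Re = rho * vel * D / mu
Re = 1081.7 * 0.81910 * 0.22224 / 0.00053248
Re = 3.6980e+05


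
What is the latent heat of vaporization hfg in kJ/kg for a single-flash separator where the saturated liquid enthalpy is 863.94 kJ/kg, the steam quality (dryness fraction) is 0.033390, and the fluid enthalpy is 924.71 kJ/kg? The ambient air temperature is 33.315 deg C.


hfg = (h - hf) / x
hfg = (924.71 - 863.94) / 0.033390
hfg = 1820.0 kJ/kg


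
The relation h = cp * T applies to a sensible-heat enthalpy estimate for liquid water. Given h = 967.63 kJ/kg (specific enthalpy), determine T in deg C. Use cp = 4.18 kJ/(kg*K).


T = h / cp
T = 967.63 / 4.18
T = 231.49 deg C


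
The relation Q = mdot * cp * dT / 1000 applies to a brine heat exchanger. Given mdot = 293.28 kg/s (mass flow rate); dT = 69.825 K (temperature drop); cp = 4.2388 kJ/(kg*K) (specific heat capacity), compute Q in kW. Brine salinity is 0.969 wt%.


Q = mdot * cp * dT / 1000
Q = 293.28 * 4.2388 * 69.825 / 1000
Q = 86.80332 MW
Convert: 86.80332 MW * 1000.0 = 86803 kW
Q = 86803 kW


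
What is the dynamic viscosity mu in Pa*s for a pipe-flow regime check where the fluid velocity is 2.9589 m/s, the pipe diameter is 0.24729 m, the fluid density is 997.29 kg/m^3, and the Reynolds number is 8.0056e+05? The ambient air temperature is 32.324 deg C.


mu = rho * vel * D / Re
mu = 997.29 * 2.9589 * 0.24729 / 8.0056e+05
mu = 0.00091152 Pa*s


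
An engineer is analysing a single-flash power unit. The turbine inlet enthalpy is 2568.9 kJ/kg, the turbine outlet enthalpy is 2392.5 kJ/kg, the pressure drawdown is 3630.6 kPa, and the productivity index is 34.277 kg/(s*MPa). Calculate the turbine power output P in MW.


Step 1: mdot = PI * dP / 1000 = 34.277 * 3630.6 / 1000 = 124.4461 kg/s
Step 2: P = mdot*(h_in - h_out)/1000 = 124.4461*(2568.9 - 2392.5)/1000 = 21.952 MW
P = 21.952 MW


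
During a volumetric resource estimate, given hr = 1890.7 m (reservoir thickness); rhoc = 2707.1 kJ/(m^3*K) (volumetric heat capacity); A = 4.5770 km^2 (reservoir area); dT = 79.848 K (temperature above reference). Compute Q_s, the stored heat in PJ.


Step 1: Vr = A*1e6*hr = 4.577*1e6*1890.7 = 8.653734e+09 m^3
Step 2: Q_s = Vr*rhoc*dT/1e12 = 8.653734e+09*2707.1*79.848/1e12 = 1870.6 PJ
Q_s = 1870.6 PJ


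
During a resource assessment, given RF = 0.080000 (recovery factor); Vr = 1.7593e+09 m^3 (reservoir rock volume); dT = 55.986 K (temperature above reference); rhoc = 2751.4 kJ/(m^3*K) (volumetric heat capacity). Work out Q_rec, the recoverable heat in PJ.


Step 1: Q_s = Vr*rhoc*dT/1e12 = 1.7593e+09*2751.4*55.986/1e12 = 271.0024 PJ
Step 2: Q_rec = Q_s * RF = 271.0024 * 0.08 = 21.680 PJ
Q_rec = 21.680 PJ


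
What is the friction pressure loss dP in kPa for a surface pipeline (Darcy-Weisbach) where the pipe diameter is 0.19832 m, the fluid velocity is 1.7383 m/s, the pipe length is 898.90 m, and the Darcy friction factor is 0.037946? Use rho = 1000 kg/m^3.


dP = f * (L/D) * (rho*vel^2/2) / 1000
dP = 0.037946 * (898.90/0.19832) * (1000*1.7383^2/2) / 1000
dP = 259.85 kPa


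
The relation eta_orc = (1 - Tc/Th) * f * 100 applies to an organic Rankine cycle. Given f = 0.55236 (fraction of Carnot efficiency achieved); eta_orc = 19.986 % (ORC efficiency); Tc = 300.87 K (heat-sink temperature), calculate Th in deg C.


Th = Tc / (1 - (eta_orc/100)/f)
Th = 300.87 / (1 - (19.986/100)/0.55236)
Th = 471.4569 K
Convert to deg C: 471.4569 - 273.15 = 198.31 deg C
Th = 198.31 deg C


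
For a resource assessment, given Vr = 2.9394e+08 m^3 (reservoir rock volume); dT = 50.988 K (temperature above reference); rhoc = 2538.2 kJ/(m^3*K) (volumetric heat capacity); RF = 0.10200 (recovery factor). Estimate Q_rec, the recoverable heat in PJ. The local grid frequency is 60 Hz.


Step 1: Q_s = Vr*rhoc*dT/1e12 = 2.9394e+08*2538.2*50.988/1e12 = 38.04105 PJ
Step 2: Q_rec = Q_s * RF = 38.04105 * 0.102 = 3.8802 PJ
Q_rec = 3.8802 PJ


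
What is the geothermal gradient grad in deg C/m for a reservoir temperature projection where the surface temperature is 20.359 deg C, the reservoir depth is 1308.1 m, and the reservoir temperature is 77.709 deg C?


grad = (T_res - T_surf) / d * 1000
grad = (77.709 - 20.359) / 1308.1 * 1000
grad = 43.84221 deg C/km
Convert: 43.84221 deg C/km * 0.001 = 0.043842 deg C/m
grad = 0.043842 deg C/m


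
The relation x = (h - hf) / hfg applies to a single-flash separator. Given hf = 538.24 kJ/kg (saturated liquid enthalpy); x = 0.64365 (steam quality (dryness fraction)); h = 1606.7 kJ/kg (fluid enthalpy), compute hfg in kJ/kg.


hfg = (h - hf) / x
hfg = (1606.7 - 538.24) / 0.64365
hfg = 1660.0 kJ/kg


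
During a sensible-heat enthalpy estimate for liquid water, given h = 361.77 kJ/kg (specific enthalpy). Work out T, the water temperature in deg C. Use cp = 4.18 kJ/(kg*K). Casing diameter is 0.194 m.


T = h / cp
T = 361.77 / 4.18
T = 86.548 deg C


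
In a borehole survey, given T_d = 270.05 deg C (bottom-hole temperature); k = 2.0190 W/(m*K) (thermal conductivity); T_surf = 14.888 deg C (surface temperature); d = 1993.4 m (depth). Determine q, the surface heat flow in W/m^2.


Step 1: grad = (T_d - T_surf)/d * 1000 = (270.05 - 14.888)/1993.4 * 1000 = 128.0034 deg C/km
Step 2: q = k * grad / 1000 = 2.019 * 128.0034 / 1000 = 0.25844 W/m^2
q = 0.25844 W/m^2


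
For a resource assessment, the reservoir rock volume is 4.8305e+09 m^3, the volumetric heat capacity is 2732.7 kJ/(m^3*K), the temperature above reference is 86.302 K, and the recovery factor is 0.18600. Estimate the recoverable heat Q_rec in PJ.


Step 1: Q_s = Vr*rhoc*dT/1e12 = 4.8305e+09*2732.7*86.302/1e12 = 1139.213 PJ
Step 2: Q_rec = Q_s * RF = 1139.213 * 0.186 = 211.89 PJ
Q_rec = 211.89 PJ


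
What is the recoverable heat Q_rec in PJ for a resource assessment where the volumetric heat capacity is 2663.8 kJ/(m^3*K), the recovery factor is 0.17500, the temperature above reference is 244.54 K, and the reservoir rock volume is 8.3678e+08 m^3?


Step 1: Q_s = Vr*rhoc*dT/1e12 = 8.3678e+08*2663.8*244.54/1e12 = 545.0832 PJ
Step 2: Q_rec = Q_s * RF = 545.0832 * 0.175 = 95.390 PJ
Q_rec = 95.390 PJ


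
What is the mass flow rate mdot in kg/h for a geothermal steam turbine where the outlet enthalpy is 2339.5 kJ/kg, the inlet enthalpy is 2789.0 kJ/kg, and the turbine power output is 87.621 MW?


mdot = P * 1000 / (h_in - h_out)
mdot = 87.621 * 1000 / (2789.0 - 2339.5)
mdot = 194.9299 kg/s
Convert: 194.9299 kg/s * 3600.0 = 7.0175e+05 kg/h
mdot = 7.0175e+05 kg/h


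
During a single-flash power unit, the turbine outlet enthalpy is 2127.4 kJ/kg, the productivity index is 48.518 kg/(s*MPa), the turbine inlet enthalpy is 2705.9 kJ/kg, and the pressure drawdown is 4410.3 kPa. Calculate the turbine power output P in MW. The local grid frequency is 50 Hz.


Step 1: mdot = PI * dP / 1000 = 48.518 * 4410.3 / 1000 = 213.9789 kg/s
Step 2: P = mdot*(h_in - h_out)/1000 = 213.9789*(2705.9 - 2127.4)/1000 = 123.79 MW
P = 123.79 MW


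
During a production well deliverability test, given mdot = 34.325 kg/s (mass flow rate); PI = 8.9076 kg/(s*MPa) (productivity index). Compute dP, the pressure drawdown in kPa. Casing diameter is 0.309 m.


dP = mdot * 1000 / PI
dP = 34.325 * 1000 / 8.9076
dP = 3853.5 kPa


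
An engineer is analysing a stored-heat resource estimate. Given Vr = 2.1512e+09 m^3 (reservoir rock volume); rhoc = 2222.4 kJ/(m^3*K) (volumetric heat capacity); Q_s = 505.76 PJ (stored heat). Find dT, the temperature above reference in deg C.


dT = Q_s * 1e12 / (Vr * rhoc)
dT = 505.76 * 1e12 / (2.1512e+09 * 2222.4)
dT = 105.7892 K
Convert (temperature difference, 1 K = 1 deg C): 105.7892 K = 105.7892 deg C
dT = 105.79 deg C


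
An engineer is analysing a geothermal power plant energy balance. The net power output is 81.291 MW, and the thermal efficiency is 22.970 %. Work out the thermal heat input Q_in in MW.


Q_in = W_net / (eta / 100)
Q_in = 81.291 / (22.970 / 100)
Q_in = 353.90 MW


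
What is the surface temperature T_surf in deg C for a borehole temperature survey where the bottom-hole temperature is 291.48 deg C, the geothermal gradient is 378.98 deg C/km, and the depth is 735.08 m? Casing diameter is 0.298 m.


T_surf = T_d - grad * d / 1000
T_surf = 291.48 - 378.98 * 735.08 / 1000
T_surf = 12.899 deg C


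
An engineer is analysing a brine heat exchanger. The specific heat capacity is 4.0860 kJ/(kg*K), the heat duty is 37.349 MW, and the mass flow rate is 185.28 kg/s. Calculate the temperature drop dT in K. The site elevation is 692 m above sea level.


dT = Q * 1000 / (mdot * cp)
dT = 37.349 * 1000 / (185.28 * 4.0860)
dT = 49.335 K


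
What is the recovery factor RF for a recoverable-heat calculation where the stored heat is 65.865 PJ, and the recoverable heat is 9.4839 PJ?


RF = Q_rec / Q_s
RF = 9.4839 / 65.865
RF = 0.14399


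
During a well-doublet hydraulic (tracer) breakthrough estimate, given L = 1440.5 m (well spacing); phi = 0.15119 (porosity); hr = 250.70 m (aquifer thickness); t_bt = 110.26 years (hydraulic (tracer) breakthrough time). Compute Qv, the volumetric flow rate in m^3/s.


Qv = pi*hr*phi*L^2 / (3*t_bt*365.25*86400)
Qv = pi*250.70*0.15119*1440.5^2 / (3*110.26*365.25*86400)
Qv = 0.023671 m^3/s


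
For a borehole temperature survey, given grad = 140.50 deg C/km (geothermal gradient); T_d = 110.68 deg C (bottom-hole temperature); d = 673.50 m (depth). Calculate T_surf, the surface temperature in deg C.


T_surf = T_d - grad * d / 1000
T_surf = 110.68 - 140.50 * 673.50 / 1000
T_surf = 16.053 deg C


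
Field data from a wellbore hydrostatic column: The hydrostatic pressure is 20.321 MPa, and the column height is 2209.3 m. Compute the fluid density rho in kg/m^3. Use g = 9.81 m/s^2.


rho = P * 1e6 / (g * h)
rho = 20.321 * 1e6 / (9.81 * 2209.3)
rho = 937.61 kg/m^3


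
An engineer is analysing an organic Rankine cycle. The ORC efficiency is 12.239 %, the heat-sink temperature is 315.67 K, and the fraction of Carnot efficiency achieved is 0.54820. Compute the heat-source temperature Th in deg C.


Th = Tc / (1 - (eta_orc/100)/f)
Th = 315.67 / (1 - (12.239/100)/0.54820)
Th = 406.4026 K
Convert to deg C: 406.4026 - 273.15 = 133.25 deg C
Th = 133.25 deg C


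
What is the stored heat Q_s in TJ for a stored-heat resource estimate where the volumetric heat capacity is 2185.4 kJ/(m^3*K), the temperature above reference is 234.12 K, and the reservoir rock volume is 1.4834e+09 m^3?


Q_s = Vr * rhoc * dT / 1e12
Q_s = 1.4834e+09 * 2185.4 * 234.12 / 1e12
Q_s = 758.9755 PJ
Convert: 758.9755 PJ * 1000.0 = 7.5898e+05 TJ
Q_s = 7.5898e+05 TJ


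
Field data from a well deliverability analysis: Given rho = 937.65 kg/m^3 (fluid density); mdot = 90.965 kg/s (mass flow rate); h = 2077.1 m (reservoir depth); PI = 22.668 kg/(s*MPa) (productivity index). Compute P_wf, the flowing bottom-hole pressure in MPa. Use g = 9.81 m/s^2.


Step 1: P_i = rho*g*h/1e6 = 937.65*9.81*2077.1/1e6 = 19.10589 MPa
Step 2: P_wf = P_i - mdot/PI = 19.10589 - 90.965/22.668 = 15.093 MPa
P_wf = 15.093 MPa


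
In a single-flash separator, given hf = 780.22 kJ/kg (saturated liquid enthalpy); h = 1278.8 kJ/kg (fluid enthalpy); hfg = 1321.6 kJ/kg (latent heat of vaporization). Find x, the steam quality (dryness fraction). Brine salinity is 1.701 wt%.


x = (h - hf) / hfg
x = (1278.8 - 780.22) / 1321.6
x = 0.37725


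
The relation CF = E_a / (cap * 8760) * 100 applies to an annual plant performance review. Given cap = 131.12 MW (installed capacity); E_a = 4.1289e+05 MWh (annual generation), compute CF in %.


CF = E_a / (cap * 8760) * 100
CF = 4.1289e+05 / (131.12 * 8760) * 100
CF = 35.947 %


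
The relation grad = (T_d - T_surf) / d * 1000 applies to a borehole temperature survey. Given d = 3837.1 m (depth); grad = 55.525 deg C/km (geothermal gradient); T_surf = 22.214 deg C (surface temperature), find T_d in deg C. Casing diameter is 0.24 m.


T_d = T_surf + grad * d / 1000
T_d = 22.214 + 55.525 * 3837.1 / 1000
T_d = 235.27 deg C


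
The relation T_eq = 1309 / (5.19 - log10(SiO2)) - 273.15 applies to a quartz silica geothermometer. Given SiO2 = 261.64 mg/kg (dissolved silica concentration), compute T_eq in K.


T_eq = 1309 / (5.19 - log10(SiO2)) - 273.15
T_eq = 1309 / (5.19 - log10(261.64)) - 273.15
T_eq = 199.0218 deg C
Convert to K: 199.0218 + 273.15 = 472.17 K
T_eq = 472.17 K


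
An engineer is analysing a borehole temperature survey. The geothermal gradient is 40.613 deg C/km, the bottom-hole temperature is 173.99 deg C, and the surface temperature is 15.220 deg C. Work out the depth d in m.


d = (T_d - T_surf) / grad * 1000
d = (173.99 - 15.220) / 40.613 * 1000
d = 3909.3 m


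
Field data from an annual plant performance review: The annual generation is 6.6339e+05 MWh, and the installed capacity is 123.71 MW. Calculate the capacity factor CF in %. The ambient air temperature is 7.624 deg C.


CF = E_a / (cap * 8760) * 100
CF = 6.6339e+05 / (123.71 * 8760) * 100
CF = 61.215 %


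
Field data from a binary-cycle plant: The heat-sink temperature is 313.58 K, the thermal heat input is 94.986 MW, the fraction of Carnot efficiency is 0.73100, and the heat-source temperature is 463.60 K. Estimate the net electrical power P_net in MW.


Step 1: eta = (1 - Tc/Th)*f = (1 - 313.58/463.6)*0.731 = 0.2365501
Step 2: P_net = eta * Q_in = 0.2365501 * 94.986 = 22.469 MW
P_net = 22.469 MW


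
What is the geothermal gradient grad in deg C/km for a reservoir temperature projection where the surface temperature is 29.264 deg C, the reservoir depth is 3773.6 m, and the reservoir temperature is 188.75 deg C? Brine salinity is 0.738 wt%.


grad = (T_res - T_surf) / d * 1000
grad = (188.75 - 29.264) / 3773.6 * 1000
grad = 42.264 deg C/km


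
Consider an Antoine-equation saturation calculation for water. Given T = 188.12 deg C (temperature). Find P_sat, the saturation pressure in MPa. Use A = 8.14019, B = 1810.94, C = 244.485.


P_sat = 10^(A - B/(C + T)) / 760 * 0.101325
P_sat = 10^(8.14019 - 1810.94/(244.485 + 188.12)) / 760 * 0.101325
P_sat = 1.1994 MPa


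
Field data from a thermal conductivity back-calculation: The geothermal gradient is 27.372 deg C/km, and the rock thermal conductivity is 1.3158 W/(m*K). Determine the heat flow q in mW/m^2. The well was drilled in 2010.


q = k * grad / 1000
q = 1.3158 * 27.372 / 1000
q = 0.03601608 W/m^2
Convert: 0.03601608 W/m^2 * 1000.0 = 36.016 mW/m^2
q = 36.016 mW/m^2


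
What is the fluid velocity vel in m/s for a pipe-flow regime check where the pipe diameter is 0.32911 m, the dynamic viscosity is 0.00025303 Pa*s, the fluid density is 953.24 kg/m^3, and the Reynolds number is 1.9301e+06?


vel = Re * mu / (rho * D)
vel = 1.9301e+06 * 0.00025303 / (953.24 * 0.32911)
vel = 1.5567 m/s


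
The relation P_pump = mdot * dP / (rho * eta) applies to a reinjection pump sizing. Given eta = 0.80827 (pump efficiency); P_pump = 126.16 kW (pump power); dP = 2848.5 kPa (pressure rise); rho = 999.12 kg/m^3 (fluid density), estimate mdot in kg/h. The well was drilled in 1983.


mdot = P_pump * rho * eta / dP
mdot = 126.16 * 999.12 * 0.80827 / 2848.5
mdot = 35.76676 kg/s
Convert: 35.76676 kg/s * 3600.0 = 1.2876e+05 kg/h
mdot = 1.2876e+05 kg/h


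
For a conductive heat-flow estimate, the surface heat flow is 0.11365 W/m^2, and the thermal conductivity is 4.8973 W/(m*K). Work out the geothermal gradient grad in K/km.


grad = q * 1000 / k
grad = 0.11365 * 1000 / 4.8973
grad = 23.20666 deg C/km
Convert: 23.20666 deg C/km * 1.0 = 23.207 K/km
grad = 23.207 K/km


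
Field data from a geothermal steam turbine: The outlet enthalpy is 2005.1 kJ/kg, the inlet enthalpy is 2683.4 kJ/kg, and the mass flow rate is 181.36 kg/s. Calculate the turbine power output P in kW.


P = mdot * (h_in - h_out) / 1000
P = 181.36 * (2683.4 - 2005.1) / 1000
P = 123.0165 MW
Convert: 123.0165 MW * 1000.0 = 1.2302e+05 kW
P = 1.2302e+05 kW


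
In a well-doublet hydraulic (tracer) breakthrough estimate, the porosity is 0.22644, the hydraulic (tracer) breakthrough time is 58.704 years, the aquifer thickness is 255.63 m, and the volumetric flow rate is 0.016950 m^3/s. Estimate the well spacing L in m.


L = sqrt(t_bt*365.25*86400*3*Qv / (pi*hr*phi))
L = sqrt(58.704*365.25*86400*3*0.016950 / (pi*255.63*0.22644))
L = 719.74 m


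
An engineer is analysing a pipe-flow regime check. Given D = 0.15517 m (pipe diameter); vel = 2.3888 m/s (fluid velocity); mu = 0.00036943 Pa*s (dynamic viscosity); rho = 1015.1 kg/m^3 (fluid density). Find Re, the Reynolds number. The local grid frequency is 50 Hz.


Re = rho * vel * D / mu
Re = 1015.1 * 2.3888 * 0.15517 / 0.00036943
Re = 1.0185e+06


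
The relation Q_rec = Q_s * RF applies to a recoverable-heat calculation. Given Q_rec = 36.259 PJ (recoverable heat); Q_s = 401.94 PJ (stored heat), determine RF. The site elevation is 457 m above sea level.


RF = Q_rec / Q_s
RF = 36.259 / 401.94
RF = 0.090210


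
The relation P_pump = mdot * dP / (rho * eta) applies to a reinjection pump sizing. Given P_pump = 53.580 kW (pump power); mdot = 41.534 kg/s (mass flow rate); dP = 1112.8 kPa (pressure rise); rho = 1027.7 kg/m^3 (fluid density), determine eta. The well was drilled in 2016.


eta = mdot * dP / (rho * P_pump)
eta = 41.534 * 1112.8 / (1027.7 * 53.580)
eta = 0.83937
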